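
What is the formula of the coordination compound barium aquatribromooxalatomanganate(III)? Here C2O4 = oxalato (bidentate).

Ba[MnBr3(C2O4)(H2O)]

Ligands: 3 bromo (Br, -1), 1 aqua (H2O, neutral), 1 oxalato (C2O4, -2). Ligand charge sum = -5.
With Mn in oxidation state +3, the complex ion is [Mn...]^2−.
Charge balance with barium (+2) requires 1 complex ion per 1 barium.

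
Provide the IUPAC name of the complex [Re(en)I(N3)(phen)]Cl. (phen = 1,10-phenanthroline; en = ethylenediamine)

azido(ethylenediamine)iodo(1,10-phenanthroline)rhenium(III) chloride

The 1 chloride counter-ion carries a total charge of -1, so each complex ion is 1+.
Ligand charges: 1×iodo (-1 each), 1×azido (-1 each), 1×1,10-phenanthroline (neutral), 1×ethylenediamine (neutral); total -2. So Re + (-2) = 1+, giving Re = +3.
Ligands are named alphabetically: azido before ethylenediamine before iodo before phenanthroline.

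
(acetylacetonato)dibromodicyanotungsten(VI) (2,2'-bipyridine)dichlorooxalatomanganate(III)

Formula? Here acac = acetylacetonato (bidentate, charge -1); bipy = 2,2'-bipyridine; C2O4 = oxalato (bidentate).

[W(acac)Br2(CN)2][Mn(bipy)(C2O4)Cl2]

Cation [W…]: ligand charges -5, W(VI) ⇒ ion charge 1+.
Anion [Mn…]: ligand charges -4, Mn(III) ⇒ ion charge 1−.
One 1+ cation balances one 1− anion.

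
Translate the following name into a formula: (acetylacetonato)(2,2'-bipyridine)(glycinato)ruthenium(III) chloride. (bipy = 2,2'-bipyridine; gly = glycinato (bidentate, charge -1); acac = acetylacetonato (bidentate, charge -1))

[Ru(acac)(bipy)(gly)]Cl

Ligands: 1 2,2'-bipyridine (bipy, neutral), 1 glycinato (gly, -1), 1 acetylacetonato (acac, -1). Ligand charge sum = -2.
With Ru in oxidation state +3, the complex ion is [Ru...]^1+.
Charge balance with chloride (-1) requires 1 complex ion per 1 chloride.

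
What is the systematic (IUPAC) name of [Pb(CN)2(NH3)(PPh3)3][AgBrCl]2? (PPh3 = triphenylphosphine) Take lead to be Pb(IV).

Both ions are complex: the cation is named first with the plain metal name, the anion second with the -ate form; each ion's ligands are alphabetised independently.
Pb is given as +4; the cation's ligand charges sum to -2, so the complex cation is 2+.
With 2 anions per cation, each anion must be 2/2 = 1−.
Anion: ligand charges sum to -2; for the ion to be 1−, Ag = +1.

amminedicyanotris(triphenylphosphine)lead(IV) bromochloroargentate(I)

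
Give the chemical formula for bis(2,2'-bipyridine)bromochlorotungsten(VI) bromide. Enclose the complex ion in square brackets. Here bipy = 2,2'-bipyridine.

[W(bipy)2BrCl]Br4

Ligands: 1 bromo (Br, -1), 2 2,2'-bipyridine (bipy, neutral), 1 chloro (Cl, -1). Ligand charge sum = -2.
Charge balance with bromide (-1) requires 1 complex ion per 4 bromide.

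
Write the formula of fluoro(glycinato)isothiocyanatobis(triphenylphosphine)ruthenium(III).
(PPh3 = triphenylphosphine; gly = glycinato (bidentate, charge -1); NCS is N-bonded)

[RuF(gly)(NCS)(PPh3)2]

Ligands: 2 triphenylphosphine (PPh3, neutral), 1 glycinato (gly, -1), 1 fluoro (F, -1), 1 isothiocyanato (NCS, -1). Ligand charge sum = -3.
With Ru in oxidation state +3, the complex ion is [Ru...].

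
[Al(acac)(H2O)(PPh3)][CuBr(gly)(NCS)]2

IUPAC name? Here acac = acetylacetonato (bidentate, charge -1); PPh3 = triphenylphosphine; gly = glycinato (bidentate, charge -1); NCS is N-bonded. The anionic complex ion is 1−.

The complex anion is given as 1−; its ligand charges sum to -3, so Cu = +2.
With 2 anions per cation, the cation must be 2×1 = 2+.
Cation: ligand charges sum to -1; for the ion to be 2+, Al = +3.

(acetylacetonato)aqua(triphenylphosphine)aluminium(III) bromo(glycinato)isothiocyanatocuprate(II)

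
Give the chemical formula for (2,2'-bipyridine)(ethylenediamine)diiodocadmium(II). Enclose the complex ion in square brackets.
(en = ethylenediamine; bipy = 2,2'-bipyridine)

Ligands: 2 iodo (I, -1), 1 ethylenediamine (en, neutral), 1 2,2'-bipyridine (bipy, neutral). Ligand charge sum = -2.
With Cd in oxidation state +2, the complex ion is [Cd...].

[Cd(bipy)(en)I2]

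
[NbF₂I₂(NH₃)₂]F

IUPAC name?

The 1 fluoride counter-ion carries a total charge of -1, so each complex ion is 1+.
Ligand charges: 2×fluoro (-1 each), 2×ammine (neutral), 2×iodo (-1 each); total -4. So Nb + (-4) = 1+, giving Nb = +5.
Ligands are named alphabetically: ammine before fluoro before iodo.

diamminedifluorodiiodoniobium(V) fluoride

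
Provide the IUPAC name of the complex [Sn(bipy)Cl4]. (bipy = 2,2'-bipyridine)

(2,2'-bipyridine)tetrachlorotin(IV)

There is no counter-ion, so the complex is neutral overall.
Ligand charges: 4×chloro (-1 each), 1×2,2'-bipyridine (neutral); total -4. So Sn + (-4) = 0, giving Sn = +4.
Ligands are named alphabetically: bipyridine before chloro.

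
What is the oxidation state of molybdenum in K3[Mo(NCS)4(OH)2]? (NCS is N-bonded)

+3

3 potassium outside the brackets (+1 each) → the complex ion is 3−.
Ligand charges: 4×NCS = -4; 2×OH = -2; sum -6.
Mo + (-6) = 3− ⇒ Mo is +3.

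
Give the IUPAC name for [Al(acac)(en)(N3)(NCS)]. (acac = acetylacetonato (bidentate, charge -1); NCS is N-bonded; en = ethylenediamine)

(acetylacetonato)azido(ethylenediamine)isothiocyanatoaluminium(III)

There is no counter-ion, so the complex is neutral overall.
Ligand charges: 1×acetylacetonato (-1 each), 1×isothiocyanato (-1 each), 1×ethylenediamine (neutral), 1×azido (-1 each); total -3. So Al + (-3) = 0, giving Al = +3.
Ligands are named alphabetically: acetylacetonato before azido before ethylenediamine before isothiocyanato.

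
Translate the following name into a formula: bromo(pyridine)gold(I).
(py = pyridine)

[AuBr(py)]

Ligands: 1 pyridine (py, neutral), 1 bromo (Br, -1). Ligand charge sum = -1.
With Au in oxidation state +1, the complex ion is [Au...].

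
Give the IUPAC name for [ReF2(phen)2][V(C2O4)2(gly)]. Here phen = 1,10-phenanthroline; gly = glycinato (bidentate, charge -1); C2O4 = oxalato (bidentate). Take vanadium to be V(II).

difluorobis(1,10-phenanthroline)rhenium(V) (glycinato)dioxalatovanadate(II)

Both ions are complex: the cation is named first with the plain metal name, the anion second with the -ate form; each ion's ligands are alphabetised independently.
V is given as +2; the anion's ligand charges sum to -5, so the complex anion is 3−.
A 1:1 salt means the cation carries the equal and opposite charge, 3+.
Cation: ligand charges sum to -2; for the ion to be 3+, Re = +5.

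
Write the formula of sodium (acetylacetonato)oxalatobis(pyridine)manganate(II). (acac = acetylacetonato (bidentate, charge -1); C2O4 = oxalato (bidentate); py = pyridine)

Ligands: 1 acetylacetonato (acac, -1), 1 oxalato (C2O4, -2), 2 pyridine (py, neutral). Ligand charge sum = -3.
With Mn in oxidation state +2, the complex ion is [Mn...]^1−.
Charge balance with sodium (+1) requires 1 complex ion per 1 sodium.

Na[Mn(acac)(C2O4)(py)2]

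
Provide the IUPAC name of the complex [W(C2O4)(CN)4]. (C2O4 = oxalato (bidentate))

There is no counter-ion, so the complex is neutral overall.
Ligand charges: 4×cyano (-1 each), 1×oxalato (-2 each); total -6. So W + (-6) = 0, giving W = +6.
Ligands are named alphabetically: cyano before oxalato.

tetracyanooxalatotungsten(VI)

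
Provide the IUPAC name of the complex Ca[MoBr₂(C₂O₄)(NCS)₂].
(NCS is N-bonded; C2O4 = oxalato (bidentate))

The 1 calcium counter-ion carries a total charge of +2, so each complex ion is 2−.
Ligand charges: 2×isothiocyanato (-1 each), 2×bromo (-1 each), 1×oxalato (-2 each); total -6. So Mo + (-6) = 2−, giving Mo = +4.
Ligands are named alphabetically: bromo before isothiocyanato before oxalato.
The complex ion is anionic, so molybdenum takes the -ate form molybdate(IV).

calcium dibromodiisothiocyanatooxalatomolybdate(IV)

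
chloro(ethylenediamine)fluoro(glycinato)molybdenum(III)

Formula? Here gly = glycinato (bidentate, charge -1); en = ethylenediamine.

Ligands: 1 glycinato (gly, -1), 1 fluoro (F, -1), 1 ethylenediamine (en, neutral), 1 chloro (Cl, -1). Ligand charge sum = -3.
With Mo in oxidation state +3, the complex ion is [Mo...].

[MoCl(en)F(gly)]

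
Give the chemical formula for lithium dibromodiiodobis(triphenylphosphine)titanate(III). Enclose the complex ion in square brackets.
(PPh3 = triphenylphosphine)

Li[TiBr2I2(PPh3)2]

Ligands: 2 bromo (Br, -1), 2 iodo (I, -1), 2 triphenylphosphine (PPh3, neutral). Ligand charge sum = -4.
Charge balance with lithium (+1) requires 1 complex ion per 1 lithium.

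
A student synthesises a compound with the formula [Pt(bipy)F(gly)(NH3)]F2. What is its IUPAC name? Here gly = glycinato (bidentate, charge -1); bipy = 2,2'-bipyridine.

The 2 fluoride counter-ions carry a total charge of -2, so each complex ion is 2+.
Ligand charges: 1×glycinato (-1 each), 1×2,2'-bipyridine (neutral), 1×fluoro (-1 each), 1×ammine (neutral); total -2. So Pt + (-2) = 2+, giving Pt = +4.
Ligands are named alphabetically: ammine before bipyridine before fluoro before glycinato.

ammine(2,2'-bipyridine)fluoro(glycinato)platinum(IV) fluoride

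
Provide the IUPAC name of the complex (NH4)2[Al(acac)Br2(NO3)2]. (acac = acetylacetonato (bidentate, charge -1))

ammonium (acetylacetonato)dibromodinitratoaluminate(III)

The 2 ammonium counter-ions carry a total charge of +2, so each complex ion is 2−.
Ligand charges: 1×acetylacetonato (-1 each), 2×nitrato (-1 each), 2×bromo (-1 each); total -5. So Al + (-5) = 2−, giving Al = +3.
Ligands are named alphabetically: acetylacetonato before bromo before nitrato.
The complex ion is anionic, so aluminium takes the -ate form aluminate(III).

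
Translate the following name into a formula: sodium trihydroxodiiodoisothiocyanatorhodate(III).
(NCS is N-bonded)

Ligands: 1 isothiocyanato (NCS, -1), 2 iodo (I, -1), 3 hydroxo (OH, -1). Ligand charge sum = -6.
With Rh in oxidation state +3, the complex ion is [Rh...]^3−.
Charge balance with sodium (+1) requires 1 complex ion per 3 sodium.

Na3[RhI2(NCS)(OH)3]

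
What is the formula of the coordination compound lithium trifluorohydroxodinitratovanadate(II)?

Li4[VF3(NO3)2(OH)]

Ligands: 3 fluoro (F, -1), 1 hydroxo (OH, -1), 2 nitrato (NO3, -1). Ligand charge sum = -6.
With V in oxidation state +2, the complex ion is [V...]^4−.
Charge balance with lithium (+1) requires 1 complex ion per 4 lithium.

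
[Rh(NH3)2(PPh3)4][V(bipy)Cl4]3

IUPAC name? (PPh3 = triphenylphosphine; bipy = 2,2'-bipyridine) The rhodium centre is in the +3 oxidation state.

Both ions are complex: the cation is named first with the plain metal name, the anion second with the -ate form; each ion's ligands are alphabetised independently.
Rh is given as +3; the cation's ligand charges sum to 0, so the complex cation is 3+.
With 3 anions per cation, each anion must be 3/3 = 1−.
Anion: ligand charges sum to -4; for the ion to be 1−, V = +3.

diamminetetrakis(triphenylphosphine)rhodium(III) (2,2'-bipyridine)tetrachlorovanadate(III)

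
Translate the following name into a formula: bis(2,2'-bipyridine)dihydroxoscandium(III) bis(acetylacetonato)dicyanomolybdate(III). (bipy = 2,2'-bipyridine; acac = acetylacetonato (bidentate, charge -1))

[Sc(bipy)2(OH)2][Mo(acac)2(CN)2]

Cation [Sc…]: ligand charges -2, Sc(III) ⇒ ion charge 1+.
Anion [Mo…]: ligand charges -4, Mo(III) ⇒ ion charge 1−.
One 1+ cation balances one 1− anion.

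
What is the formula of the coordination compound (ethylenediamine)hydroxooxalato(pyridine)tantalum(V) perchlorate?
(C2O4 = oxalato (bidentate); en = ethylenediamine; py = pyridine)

[Ta(C2O4)(en)(OH)(py)](ClO4)2

Ligands: 1 oxalato (C2O4, -2), 1 hydroxo (OH, -1), 1 ethylenediamine (en, neutral), 1 pyridine (py, neutral). Ligand charge sum = -3.
With Ta in oxidation state +5, the complex ion is [Ta...]^2+.
Charge balance with perchlorate (-1) requires 1 complex ion per 2 perchlorate.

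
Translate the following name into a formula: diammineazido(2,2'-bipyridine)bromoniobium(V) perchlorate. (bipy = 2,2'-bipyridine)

[Nb(bipy)Br(N3)(NH3)2](ClO4)3

Ligands: 1 azido (N3, -1), 1 bromo (Br, -1), 2 ammine (NH3, neutral), 1 2,2'-bipyridine (bipy, neutral). Ligand charge sum = -2.
With Nb in oxidation state +5, the complex ion is [Nb...]^3+.
Charge balance with perchlorate (-1) requires 1 complex ion per 3 perchlorate.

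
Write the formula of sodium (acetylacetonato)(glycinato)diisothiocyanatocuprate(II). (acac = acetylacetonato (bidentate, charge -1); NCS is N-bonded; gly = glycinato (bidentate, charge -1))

Ligands: 1 acetylacetonato (acac, -1), 2 isothiocyanato (NCS, -1), 1 glycinato (gly, -1). Ligand charge sum = -4.
With Cu in oxidation state +2, the complex ion is [Cu...]^2−.
Charge balance with sodium (+1) requires 1 complex ion per 2 sodium.

Na2[Cu(acac)(gly)(NCS)2]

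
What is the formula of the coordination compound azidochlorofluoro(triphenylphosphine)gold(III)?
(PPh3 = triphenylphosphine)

Ligands: 1 chloro (Cl, -1), 1 fluoro (F, -1), 1 triphenylphosphine (PPh3, neutral), 1 azido (N3, -1). Ligand charge sum = -3.
With Au in oxidation state +3, the complex ion is [Au...].

[AuClF(N3)(PPh3)]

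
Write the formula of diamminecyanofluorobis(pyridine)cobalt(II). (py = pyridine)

[Co(CN)F(NH3)2(py)2]

Ligands: 1 cyano (CN, -1), 2 pyridine (py, neutral), 2 ammine (NH3, neutral), 1 fluoro (F, -1). Ligand charge sum = -2.
With Co in oxidation state +2, the complex ion is [Co...].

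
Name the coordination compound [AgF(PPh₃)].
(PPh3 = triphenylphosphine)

fluoro(triphenylphosphine)silver(I)

There is no counter-ion, so the complex is neutral overall.
Ligand charges: 1×fluoro (-1 each), 1×triphenylphosphine (neutral); total -1. So Ag + (-1) = 0, giving Ag = +1.
Ligands are named alphabetically: fluoro before triphenylphosphine.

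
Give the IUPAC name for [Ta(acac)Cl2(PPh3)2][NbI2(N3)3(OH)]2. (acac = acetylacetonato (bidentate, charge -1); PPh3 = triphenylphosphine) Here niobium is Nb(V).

Both ions are complex: the cation is named first with the plain metal name, the anion second with the -ate form; each ion's ligands are alphabetised independently.
Nb is given as +5; the anion's ligand charges sum to -6, so the complex anion is 1−.
With 2 anions per cation, the cation must be 2×1 = 2+.
Cation: ligand charges sum to -3; for the ion to be 2+, Ta = +5.

(acetylacetonato)dichlorobis(triphenylphosphine)tantalum(V) triazidohydroxodiiodoniobate(V)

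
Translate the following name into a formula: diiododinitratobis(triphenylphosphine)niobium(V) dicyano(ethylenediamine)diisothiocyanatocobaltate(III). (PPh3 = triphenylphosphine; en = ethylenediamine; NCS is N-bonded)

Cation [Nb…]: ligand charges -4, Nb(V) ⇒ ion charge 1+.
Anion [Co…]: ligand charges -4, Co(III) ⇒ ion charge 1−.
One 1+ cation balances one 1− anion.

[NbI2(NO3)2(PPh3)2][Co(CN)2(en)(NCS)2]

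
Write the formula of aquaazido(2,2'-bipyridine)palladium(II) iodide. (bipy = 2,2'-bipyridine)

Ligands: 1 aqua (H2O, neutral), 1 azido (N3, -1), 1 2,2'-bipyridine (bipy, neutral). Ligand charge sum = -1.
Charge balance with iodide (-1) requires 1 complex ion per 1 iodide.

[Pd(bipy)(H2O)(N3)]I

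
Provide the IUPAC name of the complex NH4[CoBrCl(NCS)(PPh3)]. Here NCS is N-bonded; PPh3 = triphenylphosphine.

ammonium bromochloroisothiocyanato(triphenylphosphine)cobaltate(II)

The 1 ammonium counter-ion carries a total charge of +1, so each complex ion is 1−.
Ligand charges: 1×isothiocyanato (-1 each), 1×chloro (-1 each), 1×triphenylphosphine (neutral), 1×bromo (-1 each); total -3. So Co + (-3) = 1−, giving Co = +2.
Ligands are named alphabetically: bromo before chloro before isothiocyanato before triphenylphosphine.
The complex ion is anionic, so cobalt takes the -ate form cobaltate(II).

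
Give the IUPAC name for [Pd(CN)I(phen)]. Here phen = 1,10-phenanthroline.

There is no counter-ion, so the complex is neutral overall.
Ligand charges: 1×cyano (-1 each), 1×1,10-phenanthroline (neutral), 1×iodo (-1 each); total -2. So Pd + (-2) = 0, giving Pd = +2.
Ligands are named alphabetically: cyano before iodo before phenanthroline.

cyanoiodo(1,10-phenanthroline)palladium(II)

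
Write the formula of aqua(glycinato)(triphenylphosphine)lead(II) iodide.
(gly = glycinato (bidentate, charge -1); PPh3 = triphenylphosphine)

[Pb(gly)(H2O)(PPh3)]I

Ligands: 1 glycinato (gly, -1), 1 triphenylphosphine (PPh3, neutral), 1 aqua (H2O, neutral). Ligand charge sum = -1.
With Pb in oxidation state +2, the complex ion is [Pb...]^1+.
Charge balance with iodide (-1) requires 1 complex ion per 1 iodide.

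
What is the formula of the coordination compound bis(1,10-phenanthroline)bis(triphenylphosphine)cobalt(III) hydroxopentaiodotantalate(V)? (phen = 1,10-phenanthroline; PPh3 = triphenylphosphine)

Cation [Co…]: ligand charges 0, Co(III) ⇒ ion charge 3+.
Anion [Ta…]: ligand charges -6, Ta(V) ⇒ ion charge 1−.

[Co(phen)2(PPh3)2][TaI5(OH)]3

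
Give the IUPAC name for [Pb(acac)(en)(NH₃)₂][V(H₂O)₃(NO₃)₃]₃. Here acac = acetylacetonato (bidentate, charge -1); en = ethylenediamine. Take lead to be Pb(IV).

Both ions are complex: the cation is named first with the plain metal name, the anion second with the -ate form; each ion's ligands are alphabetised independently.
Pb is given as +4; the cation's ligand charges sum to -1, so the complex cation is 3+.
With 3 anions per cation, each anion must be 3/3 = 1−.
Anion: ligand charges sum to -3; for the ion to be 1−, V = +2.

(acetylacetonato)diammine(ethylenediamine)lead(IV) triaquatrinitratovanadate(II)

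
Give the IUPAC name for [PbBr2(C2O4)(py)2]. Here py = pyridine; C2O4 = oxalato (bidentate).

dibromooxalatobis(pyridine)lead(IV)

There is no counter-ion, so the complex is neutral overall.
Ligand charges: 2×pyridine (neutral), 2×bromo (-1 each), 1×oxalato (-2 each); total -4. So Pb + (-4) = 0, giving Pb = +4.
Ligands are named alphabetically: bromo before oxalato before pyridine.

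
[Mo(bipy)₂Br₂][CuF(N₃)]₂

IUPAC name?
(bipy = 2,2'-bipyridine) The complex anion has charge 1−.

Both ions are complex: the cation is named first with the plain metal name, the anion second with the -ate form; each ion's ligands are alphabetised independently.
The complex anion is given as 1−; its ligand charges sum to -2, so Cu = +1.
With 2 anions per cation, the cation must be 2×1 = 2+.
Cation: ligand charges sum to -2; for the ion to be 2+, Mo = +4.

bis(2,2'-bipyridine)dibromomolybdenum(IV) azidofluorocuprate(I)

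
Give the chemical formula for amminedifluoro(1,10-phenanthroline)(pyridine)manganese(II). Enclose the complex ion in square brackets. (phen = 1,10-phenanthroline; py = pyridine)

[MnF2(NH3)(phen)(py)]

Ligands: 1 1,10-phenanthroline (phen, neutral), 1 pyridine (py, neutral), 1 ammine (NH3, neutral), 2 fluoro (F, -1). Ligand charge sum = -2.
With Mn in oxidation state +2, the complex ion is [Mn...].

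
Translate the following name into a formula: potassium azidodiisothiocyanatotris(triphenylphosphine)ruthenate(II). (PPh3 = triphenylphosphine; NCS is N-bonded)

Ligands: 1 azido (N3, -1), 3 triphenylphosphine (PPh3, neutral), 2 isothiocyanato (NCS, -1). Ligand charge sum = -3.
With Ru in oxidation state +2, the complex ion is [Ru...]^1−.
Charge balance with potassium (+1) requires 1 complex ion per 1 potassium.

K[Ru(N3)(NCS)2(PPh3)3]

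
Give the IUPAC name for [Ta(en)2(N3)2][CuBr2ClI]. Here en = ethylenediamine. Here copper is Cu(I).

Cu is given as +1; the anion's ligand charges sum to -4, so the complex anion is 3−.
A 1:1 salt means the cation carries the equal and opposite charge, 3+.
Cation: ligand charges sum to -2; for the ion to be 3+, Ta = +5.

diazidobis(ethylenediamine)tantalum(V) dibromochloroiodocuprate(I)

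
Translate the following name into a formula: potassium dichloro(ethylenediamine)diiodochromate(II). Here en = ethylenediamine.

K2[CrCl2(en)I2]

Ligands: 1 ethylenediamine (en, neutral), 2 iodo (I, -1), 2 chloro (Cl, -1). Ligand charge sum = -4.
With Cr in oxidation state +2, the complex ion is [Cr...]^2−.
Charge balance with potassium (+1) requires 1 complex ion per 2 potassium.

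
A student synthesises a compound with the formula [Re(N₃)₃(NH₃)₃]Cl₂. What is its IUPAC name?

triamminetriazidorhenium(V) chloride

The 2 chloride counter-ions carry a total charge of -2, so each complex ion is 2+.
Ligand charges: 3×azido (-1 each), 3×ammine (neutral); total -3. So Re + (-3) = 2+, giving Re = +5.
Ligands are named alphabetically: ammine before azido.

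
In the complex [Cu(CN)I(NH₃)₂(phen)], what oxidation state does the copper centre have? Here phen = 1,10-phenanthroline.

+2

No counter-ion: the bracketed complex is neutral.
Ligand charges: 1×CN = -1; 1×I = -1; 1×phen neutral; 2×NH3 neutral; sum -2.
Cu + (-2) = 0 ⇒ Cu is +2.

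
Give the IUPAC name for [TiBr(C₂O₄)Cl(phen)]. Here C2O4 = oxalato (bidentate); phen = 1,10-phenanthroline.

bromochlorooxalato(1,10-phenanthroline)titanium(IV)

There is no counter-ion, so the complex is neutral overall.
Ligand charges: 1×bromo (-1 each), 1×oxalato (-2 each), 1×chloro (-1 each), 1×1,10-phenanthroline (neutral); total -4. So Ti + (-4) = 0, giving Ti = +4.
Ligands are named alphabetically: bromo before chloro before oxalato before phenanthroline.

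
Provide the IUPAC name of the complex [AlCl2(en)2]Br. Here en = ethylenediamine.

dichlorobis(ethylenediamine)aluminium(III) bromide

The 1 bromide counter-ion carries a total charge of -1, so each complex ion is 1+.
Ligand charges: 2×ethylenediamine (neutral), 2×chloro (-1 each); total -2. So Al + (-2) = 1+, giving Al = +3.
Ligands are named alphabetically: chloro before ethylenediamine.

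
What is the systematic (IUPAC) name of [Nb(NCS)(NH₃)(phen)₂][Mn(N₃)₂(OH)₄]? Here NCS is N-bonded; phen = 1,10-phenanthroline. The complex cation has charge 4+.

Both ions are complex: the cation is named first with the plain metal name, the anion second with the -ate form; each ion's ligands are alphabetised independently.
The complex cation is given as 4+; its ligand charges sum to -1, so Nb = +5.
A 1:1 salt means the anion carries the equal and opposite charge, 4−.
Anion: ligand charges sum to -6; for the ion to be 4−, Mn = +2.

ammineisothiocyanatobis(1,10-phenanthroline)niobium(V) diazidotetrahydroxomanganate(II)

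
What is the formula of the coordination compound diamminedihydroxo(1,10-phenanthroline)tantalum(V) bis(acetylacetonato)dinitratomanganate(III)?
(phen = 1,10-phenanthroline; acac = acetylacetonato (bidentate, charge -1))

Cation [Ta…]: ligand charges -2, Ta(V) ⇒ ion charge 3+.
Anion [Mn…]: ligand charges -4, Mn(III) ⇒ ion charge 1−.
One 3+ cation requires 3 of the 1− anion.

[Ta(NH3)2(OH)2(phen)][Mn(acac)2(NO3)2]3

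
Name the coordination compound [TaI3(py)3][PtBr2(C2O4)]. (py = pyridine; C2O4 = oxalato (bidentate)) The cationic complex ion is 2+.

Both ions are complex: the cation is named first with the plain metal name, the anion second with the -ate form; each ion's ligands are alphabetised independently.
The complex cation is given as 2+; its ligand charges sum to -3, so Ta = +5.
A 1:1 salt means the anion carries the equal and opposite charge, 2−.
Anion: ligand charges sum to -4; for the ion to be 2−, Pt = +2.

triiodotris(pyridine)tantalum(V) dibromooxalatoplatinate(II)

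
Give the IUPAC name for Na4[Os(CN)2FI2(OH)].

sodium dicyanofluorohydroxodiiodoosmate(II)

The 4 sodium counter-ions carry a total charge of +4, so each complex ion is 4−.
Ligand charges: 2×iodo (-1 each), 1×fluoro (-1 each), 1×hydroxo (-1 each), 2×cyano (-1 each); total -6. So Os + (-6) = 4−, giving Os = +2.
Ligands are named alphabetically: cyano before fluoro before hydroxo before iodo.
The complex ion is anionic, so osmium takes the -ate form osmate(II).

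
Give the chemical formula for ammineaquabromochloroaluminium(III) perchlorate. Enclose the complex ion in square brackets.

Ligands: 1 aqua (H2O, neutral), 1 chloro (Cl, -1), 1 ammine (NH3, neutral), 1 bromo (Br, -1). Ligand charge sum = -2.
Charge balance with perchlorate (-1) requires 1 complex ion per 1 perchlorate.

[AlBrCl(H2O)(NH3)]ClO4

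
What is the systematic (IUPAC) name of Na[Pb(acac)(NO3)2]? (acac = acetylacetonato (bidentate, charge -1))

The 1 sodium counter-ion carries a total charge of +1, so each complex ion is 1−.
Ligand charges: 1×acetylacetonato (-1 each), 2×nitrato (-1 each); total -3. So Pb + (-3) = 1−, giving Pb = +2.
Ligands are named alphabetically: acetylacetonato before nitrato.
The complex ion is anionic, so lead takes the -ate form plumbate(II).

sodium (acetylacetonato)dinitratoplumbate(II)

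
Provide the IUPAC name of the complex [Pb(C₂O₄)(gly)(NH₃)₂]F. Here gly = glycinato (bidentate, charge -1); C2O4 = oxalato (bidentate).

The 1 fluoride counter-ion carries a total charge of -1, so each complex ion is 1+.
Ligand charges: 2×ammine (neutral), 1×glycinato (-1 each), 1×oxalato (-2 each); total -3. So Pb + (-3) = 1+, giving Pb = +4.
Ligands are named alphabetically: ammine before glycinato before oxalato.

diammine(glycinato)oxalatolead(IV) fluoride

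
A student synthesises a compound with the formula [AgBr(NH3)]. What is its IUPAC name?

There is no counter-ion, so the complex is neutral overall.
Ligand charges: 1×ammine (neutral), 1×bromo (-1 each); total -1. So Ag + (-1) = 0, giving Ag = +1.
Ligands are named alphabetically: ammine before bromo.

amminebromosilver(I)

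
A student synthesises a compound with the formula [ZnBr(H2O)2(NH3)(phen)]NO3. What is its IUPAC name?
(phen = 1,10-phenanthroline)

The 1 nitrate counter-ion carries a total charge of -1, so each complex ion is 1+.
Ligand charges: 1×1,10-phenanthroline (neutral), 1×ammine (neutral), 2×aqua (neutral), 1×bromo (-1 each); total -1. So Zn + (-1) = 1+, giving Zn = +2.
Ligands are named alphabetically: ammine before aqua before bromo before phenanthroline.

amminediaquabromo(1,10-phenanthroline)zinc(II) nitrate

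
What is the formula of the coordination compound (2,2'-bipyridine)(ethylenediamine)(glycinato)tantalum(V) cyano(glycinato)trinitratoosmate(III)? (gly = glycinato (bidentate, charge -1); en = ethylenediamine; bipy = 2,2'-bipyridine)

[Ta(bipy)(en)(gly)][Os(CN)(gly)(NO3)3]2

Cation [Ta…]: ligand charges -1, Ta(V) ⇒ ion charge 4+.
Anion [Os…]: ligand charges -5, Os(III) ⇒ ion charge 2−.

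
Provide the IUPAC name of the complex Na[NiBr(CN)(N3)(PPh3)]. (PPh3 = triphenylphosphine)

The 1 sodium counter-ion carries a total charge of +1, so each complex ion is 1−.
Ligand charges: 1×bromo (-1 each), 1×triphenylphosphine (neutral), 1×azido (-1 each), 1×cyano (-1 each); total -3. So Ni + (-3) = 1−, giving Ni = +2.
Ligands are named alphabetically: azido before bromo before cyano before triphenylphosphine.
The complex ion is anionic, so nickel takes the -ate form nickelate(II).

sodium azidobromocyano(triphenylphosphine)nickelate(II)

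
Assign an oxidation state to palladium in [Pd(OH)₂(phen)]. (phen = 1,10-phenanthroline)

+2

No counter-ion: the bracketed complex is neutral.
Ligand charges: 1×phen neutral; 2×OH = -2; sum -2.
Pd + (-2) = 0 ⇒ Pd is +2.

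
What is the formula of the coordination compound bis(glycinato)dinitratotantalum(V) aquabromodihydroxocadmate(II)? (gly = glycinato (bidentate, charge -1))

Cation [Ta…]: ligand charges -4, Ta(V) ⇒ ion charge 1+.
Anion [Cd…]: ligand charges -3, Cd(II) ⇒ ion charge 1−.

[Ta(gly)2(NO3)2][CdBr(H2O)(OH)2]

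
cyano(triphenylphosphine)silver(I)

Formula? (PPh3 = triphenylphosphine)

[Ag(CN)(PPh3)]

Ligands: 1 triphenylphosphine (PPh3, neutral), 1 cyano (CN, -1). Ligand charge sum = -1.
With Ag in oxidation state +1, the complex ion is [Ag...].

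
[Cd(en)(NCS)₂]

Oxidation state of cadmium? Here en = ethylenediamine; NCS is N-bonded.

No counter-ion: the bracketed complex is neutral.
Ligand charges: 1×en neutral; 2×NCS = -2; sum -2.
Cd + (-2) = 0 ⇒ Cd is +2.

+2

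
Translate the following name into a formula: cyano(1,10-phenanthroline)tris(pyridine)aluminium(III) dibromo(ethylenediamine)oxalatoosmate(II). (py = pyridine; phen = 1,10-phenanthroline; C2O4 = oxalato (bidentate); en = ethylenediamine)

[Al(CN)(phen)(py)3][OsBr2(C2O4)(en)]

Cation [Al…]: ligand charges -1, Al(III) ⇒ ion charge 2+.
Anion [Os…]: ligand charges -4, Os(II) ⇒ ion charge 2−.
One 2+ cation balances one 2− anion.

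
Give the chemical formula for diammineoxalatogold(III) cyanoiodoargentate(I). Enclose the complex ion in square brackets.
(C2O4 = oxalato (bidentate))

[Au(C2O4)(NH3)2][Ag(CN)I]

Cation [Au…]: ligand charges -2, Au(III) ⇒ ion charge 1+.
Anion [Ag…]: ligand charges -2, Ag(I) ⇒ ion charge 1−.
One 1+ cation balances one 1− anion.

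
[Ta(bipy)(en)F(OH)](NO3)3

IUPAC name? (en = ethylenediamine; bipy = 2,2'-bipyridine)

(2,2'-bipyridine)(ethylenediamine)fluorohydroxotantalum(V) nitrate

The 3 nitrate counter-ions carry a total charge of -3, so each complex ion is 3+.
Ligand charges: 1×ethylenediamine (neutral), 1×2,2'-bipyridine (neutral), 1×hydroxo (-1 each), 1×fluoro (-1 each); total -2. So Ta + (-2) = 3+, giving Ta = +5.
Ligands are named alphabetically: bipyridine before ethylenediamine before fluoro before hydroxo.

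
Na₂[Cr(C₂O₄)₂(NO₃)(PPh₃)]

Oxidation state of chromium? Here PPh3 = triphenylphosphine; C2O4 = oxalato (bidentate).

+3

2 sodium outside the brackets (+1 each) → the complex ion is 2−.
Ligand charges: 1×PPh3 neutral; 1×NO3 = -1; 2×C2O4 = -4; sum -5.
Cr + (-5) = 2− ⇒ Cr is +3.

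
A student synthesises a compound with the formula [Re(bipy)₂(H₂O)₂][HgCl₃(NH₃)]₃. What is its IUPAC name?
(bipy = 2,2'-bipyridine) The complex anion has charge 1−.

Both ions are complex: the cation is named first with the plain metal name, the anion second with the -ate form; each ion's ligands are alphabetised independently.
The complex anion is given as 1−; its ligand charges sum to -3, so Hg = +2.
With 3 anions per cation, the cation must be 3×1 = 3+.
Cation: ligand charges sum to 0; for the ion to be 3+, Re = +3.

diaquabis(2,2'-bipyridine)rhenium(III) amminetrichloromercurate(II)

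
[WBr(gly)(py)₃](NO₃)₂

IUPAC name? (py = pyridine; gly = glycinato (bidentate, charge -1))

bromo(glycinato)tris(pyridine)tungsten(IV) nitrate

The 2 nitrate counter-ions carry a total charge of -2, so each complex ion is 2+.
Ligand charges: 3×pyridine (neutral), 1×glycinato (-1 each), 1×bromo (-1 each); total -2. So W + (-2) = 2+, giving W = +4.
Ligands are named alphabetically: bromo before glycinato before pyridine.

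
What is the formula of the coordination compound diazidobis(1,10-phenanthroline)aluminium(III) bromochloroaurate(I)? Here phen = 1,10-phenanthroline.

[Al(N3)2(phen)2][AuBrCl]

Cation [Al…]: ligand charges -2, Al(III) ⇒ ion charge 1+.
Anion [Au…]: ligand charges -2, Au(I) ⇒ ion charge 1−.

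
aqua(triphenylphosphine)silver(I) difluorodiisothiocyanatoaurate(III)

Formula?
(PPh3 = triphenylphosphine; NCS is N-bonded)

[Ag(H2O)(PPh3)][AuF2(NCS)2]

Cation [Ag…]: ligand charges 0, Ag(I) ⇒ ion charge 1+.
Anion [Au…]: ligand charges -4, Au(III) ⇒ ion charge 1−.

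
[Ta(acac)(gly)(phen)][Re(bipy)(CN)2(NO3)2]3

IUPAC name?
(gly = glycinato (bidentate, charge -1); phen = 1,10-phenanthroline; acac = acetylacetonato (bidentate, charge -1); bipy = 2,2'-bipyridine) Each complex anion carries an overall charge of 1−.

The complex anion is given as 1−; its ligand charges sum to -4, so Re = +3.
With 3 anions per cation, the cation must be 3×1 = 3+.
Cation: ligand charges sum to -2; for the ion to be 3+, Ta = +5.

(acetylacetonato)(glycinato)(1,10-phenanthroline)tantalum(V) (2,2'-bipyridine)dicyanodinitratorhenate(III)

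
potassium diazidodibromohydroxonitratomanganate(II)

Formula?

K4[MnBr2(N3)2(NO3)(OH)]

Ligands: 2 azido (N3, -1), 1 hydroxo (OH, -1), 1 nitrato (NO3, -1), 2 bromo (Br, -1). Ligand charge sum = -6.
With Mn in oxidation state +2, the complex ion is [Mn...]^4−.
Charge balance with potassium (+1) requires 1 complex ion per 4 potassium.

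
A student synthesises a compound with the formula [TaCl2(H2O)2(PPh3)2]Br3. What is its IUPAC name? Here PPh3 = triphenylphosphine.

The 3 bromide counter-ions carry a total charge of -3, so each complex ion is 3+.
Ligand charges: 2×chloro (-1 each), 2×aqua (neutral), 2×triphenylphosphine (neutral); total -2. So Ta + (-2) = 3+, giving Ta = +5.
Ligands are named alphabetically: aqua before chloro before triphenylphosphine.

diaquadichlorobis(triphenylphosphine)tantalum(V) bromide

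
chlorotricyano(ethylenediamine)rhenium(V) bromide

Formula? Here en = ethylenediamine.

[ReCl(CN)3(en)]Br

Ligands: 3 cyano (CN, -1), 1 ethylenediamine (en, neutral), 1 chloro (Cl, -1). Ligand charge sum = -4.
With Re in oxidation state +5, the complex ion is [Re...]^1+.
Charge balance with bromide (-1) requires 1 complex ion per 1 bromide.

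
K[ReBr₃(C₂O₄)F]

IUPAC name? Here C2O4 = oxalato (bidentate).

potassium tribromofluorooxalatorhenate(V)

The 1 potassium counter-ion carries a total charge of +1, so each complex ion is 1−.
Ligand charges: 1×oxalato (-2 each), 1×fluoro (-1 each), 3×bromo (-1 each); total -6. So Re + (-6) = 1−, giving Re = +5.
Ligands are named alphabetically: bromo before fluoro before oxalato.
The complex ion is anionic, so rhenium takes the -ate form rhenate(V).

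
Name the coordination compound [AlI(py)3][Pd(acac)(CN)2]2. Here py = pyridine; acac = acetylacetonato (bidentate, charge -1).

iodotris(pyridine)aluminium(III) (acetylacetonato)dicyanopalladate(II)

Aluminium is always +3 in its complexes; the cation's ligand charges sum to -1, so the complex cation is 2+.
With 2 anions per cation, each anion must be 2/2 = 1−.
Anion: ligand charges sum to -3; for the ion to be 1−, Pd = +2.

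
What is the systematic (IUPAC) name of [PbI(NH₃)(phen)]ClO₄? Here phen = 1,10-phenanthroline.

ammineiodo(1,10-phenanthroline)lead(II) perchlorate

The 1 perchlorate counter-ion carries a total charge of -1, so each complex ion is 1+.
Ligand charges: 1×1,10-phenanthroline (neutral), 1×ammine (neutral), 1×iodo (-1 each); total -1. So Pb + (-1) = 1+, giving Pb = +2.
Ligands are named alphabetically: ammine before iodo before phenanthroline.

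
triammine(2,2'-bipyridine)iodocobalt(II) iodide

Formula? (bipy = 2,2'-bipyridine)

Ligands: 1 iodo (I, -1), 1 2,2'-bipyridine (bipy, neutral), 3 ammine (NH3, neutral). Ligand charge sum = -1.
With Co in oxidation state +2, the complex ion is [Co...]^1+.
Charge balance with iodide (-1) requires 1 complex ion per 1 iodide.

[Co(bipy)I(NH3)3]I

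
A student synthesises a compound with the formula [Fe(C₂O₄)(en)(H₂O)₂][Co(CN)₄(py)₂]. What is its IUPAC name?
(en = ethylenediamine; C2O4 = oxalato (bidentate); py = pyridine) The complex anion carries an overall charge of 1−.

Both ions are complex: the cation is named first with the plain metal name, the anion second with the -ate form; each ion's ligands are alphabetised independently.
The complex anion is given as 1−; its ligand charges sum to -4, so Co = +3.
A 1:1 salt means the cation carries the equal and opposite charge, 1+.
Cation: ligand charges sum to -2; for the ion to be 1+, Fe = +3.

diaqua(ethylenediamine)oxalatoiron(III) tetracyanobis(pyridine)cobaltate(III)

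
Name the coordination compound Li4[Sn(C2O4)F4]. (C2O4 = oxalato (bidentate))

lithium tetrafluorooxalatostannate(II)

The 4 lithium counter-ions carry a total charge of +4, so each complex ion is 4−.
Ligand charges: 1×oxalato (-2 each), 4×fluoro (-1 each); total -6. So Sn + (-6) = 4−, giving Sn = +2.
Ligands are named alphabetically: fluoro before oxalato.
The complex ion is anionic, so tin takes the -ate form stannate(II).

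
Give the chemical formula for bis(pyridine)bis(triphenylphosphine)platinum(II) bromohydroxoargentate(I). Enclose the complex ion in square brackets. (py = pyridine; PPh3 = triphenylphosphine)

Cation [Pt…]: ligand charges 0, Pt(II) ⇒ ion charge 2+.
Anion [Ag…]: ligand charges -2, Ag(I) ⇒ ion charge 1−.
One 2+ cation requires 2 of the 1− anion.

[Pt(PPh3)2(py)2][AgBr(OH)]2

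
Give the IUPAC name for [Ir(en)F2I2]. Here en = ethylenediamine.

There is no counter-ion, so the complex is neutral overall.
Ligand charges: 1×ethylenediamine (neutral), 2×fluoro (-1 each), 2×iodo (-1 each); total -4. So Ir + (-4) = 0, giving Ir = +4.
Ligands are named alphabetically: ethylenediamine before fluoro before iodo.

(ethylenediamine)difluorodiiodoiridium(IV)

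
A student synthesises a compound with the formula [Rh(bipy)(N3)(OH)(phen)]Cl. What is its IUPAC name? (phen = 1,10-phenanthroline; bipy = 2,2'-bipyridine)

azido(2,2'-bipyridine)hydroxo(1,10-phenanthroline)rhodium(III) chloride

The 1 chloride counter-ion carries a total charge of -1, so each complex ion is 1+.
Ligand charges: 1×hydroxo (-1 each), 1×azido (-1 each), 1×1,10-phenanthroline (neutral), 1×2,2'-bipyridine (neutral); total -2. So Rh + (-2) = 1+, giving Rh = +3.
Ligands are named alphabetically: azido before bipyridine before hydroxo before phenanthroline.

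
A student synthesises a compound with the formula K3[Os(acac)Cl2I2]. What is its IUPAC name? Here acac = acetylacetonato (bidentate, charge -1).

The 3 potassium counter-ions carry a total charge of +3, so each complex ion is 3−.
Ligand charges: 1×acetylacetonato (-1 each), 2×chloro (-1 each), 2×iodo (-1 each); total -5. So Os + (-5) = 3−, giving Os = +2.
Ligands are named alphabetically: acetylacetonato before chloro before iodo.
The complex ion is anionic, so osmium takes the -ate form osmate(II).

potassium (acetylacetonato)dichlorodiiodoosmate(II)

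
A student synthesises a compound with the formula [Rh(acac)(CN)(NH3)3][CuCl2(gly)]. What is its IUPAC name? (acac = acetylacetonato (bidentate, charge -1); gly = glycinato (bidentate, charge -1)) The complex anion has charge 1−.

(acetylacetonato)triamminecyanorhodium(III) dichloro(glycinato)cuprate(II)

Both ions are complex: the cation is named first with the plain metal name, the anion second with the -ate form; each ion's ligands are alphabetised independently.
The complex anion is given as 1−; its ligand charges sum to -3, so Cu = +2.
A 1:1 salt means the cation carries the equal and opposite charge, 1+.
Cation: ligand charges sum to -2; for the ion to be 1+, Rh = +3.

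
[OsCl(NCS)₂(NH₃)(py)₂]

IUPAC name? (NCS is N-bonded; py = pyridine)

There is no counter-ion, so the complex is neutral overall.
Ligand charges: 2×isothiocyanato (-1 each), 2×pyridine (neutral), 1×ammine (neutral), 1×chloro (-1 each); total -3. So Os + (-3) = 0, giving Os = +3.
Ligands are named alphabetically: ammine before chloro before isothiocyanato before pyridine.

amminechlorodiisothiocyanatobis(pyridine)osmium(III)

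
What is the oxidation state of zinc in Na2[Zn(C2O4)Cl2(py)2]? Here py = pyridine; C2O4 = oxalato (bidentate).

+2

2 sodium outside the brackets (+1 each) → the complex ion is 2−.
Ligand charges: 2×py neutral; 2×Cl = -2; 1×C2O4 = -2; sum -4.
Zn + (-4) = 2− ⇒ Zn is +2.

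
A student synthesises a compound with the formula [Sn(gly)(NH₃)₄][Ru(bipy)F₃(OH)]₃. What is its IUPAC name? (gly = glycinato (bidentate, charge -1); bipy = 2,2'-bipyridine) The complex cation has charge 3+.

tetraammine(glycinato)tin(IV) (2,2'-bipyridine)trifluorohydroxoruthenate(III)

The complex cation is given as 3+; its ligand charges sum to -1, so Sn = +4.
With 3 anions per cation, each anion must be 3/3 = 1−.
Anion: ligand charges sum to -4; for the ion to be 1−, Ru = +3.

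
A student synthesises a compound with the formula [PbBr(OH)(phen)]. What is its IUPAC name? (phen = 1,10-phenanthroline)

bromohydroxo(1,10-phenanthroline)lead(II)

There is no counter-ion, so the complex is neutral overall.
Ligand charges: 1×hydroxo (-1 each), 1×1,10-phenanthroline (neutral), 1×bromo (-1 each); total -2. So Pb + (-2) = 0, giving Pb = +2.
Ligands are named alphabetically: bromo before hydroxo before phenanthroline.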